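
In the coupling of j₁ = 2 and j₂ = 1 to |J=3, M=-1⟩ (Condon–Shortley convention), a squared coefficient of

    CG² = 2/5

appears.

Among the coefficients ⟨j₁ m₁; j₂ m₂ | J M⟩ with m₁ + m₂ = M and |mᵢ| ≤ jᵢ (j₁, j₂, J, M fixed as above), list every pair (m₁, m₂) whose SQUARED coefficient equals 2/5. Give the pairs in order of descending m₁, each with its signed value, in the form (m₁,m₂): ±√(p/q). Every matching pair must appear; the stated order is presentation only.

Admissible pairs with m₁+m₂ = M = -1: (-2,1), (-1,0), (0,-1)
  (m₁,m₂)=(0,-1): CG² = 2/5, CG = +√(2/5)   ← matches the target
  (m₁,m₂)=(-1,0): CG² = 8/15, CG = +√(8/15)
  (m₁,m₂)=(-2,1): CG² = 1/15, CG = +√(1/15)
Pairs with CG² = 2/5: (0,-1): +√(2/5)

(0,-1): +√(2/5)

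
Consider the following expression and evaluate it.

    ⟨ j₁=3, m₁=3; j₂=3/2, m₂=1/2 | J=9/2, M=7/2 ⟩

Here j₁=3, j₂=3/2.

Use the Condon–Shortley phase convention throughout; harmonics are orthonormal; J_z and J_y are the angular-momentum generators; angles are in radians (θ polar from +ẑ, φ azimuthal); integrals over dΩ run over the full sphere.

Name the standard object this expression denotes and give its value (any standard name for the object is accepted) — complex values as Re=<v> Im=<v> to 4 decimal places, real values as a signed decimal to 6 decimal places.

This is a Clebsch–Gordan (vector-coupling) coefficient.
triangle: 0!·6!·3!/10! = 4320/3628800
(j±m)!: 6!·0!·2!·1!·8!·1! = 58060800
prefactor² = (2J+1)·Δ·N² = 691200
  k=0: +1/(0!·0!·0!·2!·6!·1!) = 1/1440
Σ = 1/1440  ⇒  CG² = 691200·(1/1440)² = 1/3
CG = +√(1/3) = +0.577350

Clebsch–Gordan coefficient, +√(1/3) ≈ +0.577350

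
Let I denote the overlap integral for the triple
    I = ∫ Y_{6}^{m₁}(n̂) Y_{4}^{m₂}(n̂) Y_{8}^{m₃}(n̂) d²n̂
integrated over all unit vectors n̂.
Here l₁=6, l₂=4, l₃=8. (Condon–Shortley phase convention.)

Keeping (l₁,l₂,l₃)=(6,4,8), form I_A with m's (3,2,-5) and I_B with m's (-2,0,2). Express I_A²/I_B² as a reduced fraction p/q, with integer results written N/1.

Shared (l₁,l₂,l₃)=(6,4,8): N and (l;000)² cancel in I_A²/I_B².
A: Δ = 2!·10!·6!/19! = 1/23279256; Racah Σ t=0..2: t=0:+1/43545600 t=1:−1/9676800 t=2:+1/34836480 = -1/19353600; ⇒ 3j(6 4 8; 3 2 -5)² = 243/18088, sgn +1
B: Δ = 2!·10!·6!/19! = 1/23279256; Racah Σ t=0..2: t=0:+1/7741440 t=1:−1/1088640 t=2:+1/1658880 = -13/69672960; ⇒ 3j(6 4 8; -2 0 2)² = 325/149226, sgn -1
I_A²/I_B² = (243/18088)/(325/149226) = 8019/1300

8019/1300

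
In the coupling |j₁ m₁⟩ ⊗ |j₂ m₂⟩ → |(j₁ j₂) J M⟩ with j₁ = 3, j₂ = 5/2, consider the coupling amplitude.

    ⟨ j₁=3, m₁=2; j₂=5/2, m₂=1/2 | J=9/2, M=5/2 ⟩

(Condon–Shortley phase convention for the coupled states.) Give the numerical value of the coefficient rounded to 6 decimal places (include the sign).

+0.497468

√[10·1!5!4!/11! · 5!1!3!2!7!2!] = √(115200/11)
  +(−1)^0/∏(0,1,1,3,4,1)! = 1/144  (running 1/144)
  +(−1)^1/∏(1,0,0,2,5,2)! = -1/480  (running 7/1440)
⟨..|..⟩ = √(115200/11)·(7/1440) = +0.497468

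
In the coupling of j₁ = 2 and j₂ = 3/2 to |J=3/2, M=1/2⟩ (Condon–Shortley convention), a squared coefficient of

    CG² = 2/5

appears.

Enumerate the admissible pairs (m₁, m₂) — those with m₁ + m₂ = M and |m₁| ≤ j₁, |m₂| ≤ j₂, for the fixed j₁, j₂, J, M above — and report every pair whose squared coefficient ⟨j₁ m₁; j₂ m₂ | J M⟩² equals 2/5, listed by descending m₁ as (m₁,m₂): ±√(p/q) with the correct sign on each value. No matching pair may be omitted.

Admissible pairs with m₁+m₂ = M = 1/2: (-1,3/2), (0,1/2), (1,-1/2), (2,-3/2)
  (m₁,m₂)=(2,-3/2): CG² = 2/5, CG = +√(2/5)   ← matches the target
  (m₁,m₂)=(1,-1/2): CG² = 0/1, CG = 0
  (m₁,m₂)=(0,1/2): CG² = 1/5, CG = −√(1/5)
  (m₁,m₂)=(-1,3/2): CG² = 2/5, CG = +√(2/5)   ← matches the target
Pairs with CG² = 2/5: (2,-3/2): +√(2/5); (-1,3/2): +√(2/5)

(2,-3/2): +√(2/5); (-1,3/2): +√(2/5)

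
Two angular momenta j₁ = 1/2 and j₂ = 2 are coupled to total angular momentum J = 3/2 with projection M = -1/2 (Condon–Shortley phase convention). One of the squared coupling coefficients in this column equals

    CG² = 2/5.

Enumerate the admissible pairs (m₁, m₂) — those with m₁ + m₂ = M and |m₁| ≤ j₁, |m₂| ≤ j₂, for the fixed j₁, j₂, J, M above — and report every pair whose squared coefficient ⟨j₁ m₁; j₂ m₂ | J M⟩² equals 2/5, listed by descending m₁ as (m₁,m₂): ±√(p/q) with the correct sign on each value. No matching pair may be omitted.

Admissible pairs with m₁+m₂ = M = -1/2: (-1/2,0), (1/2,-1)
  (m₁,m₂)=(1/2,-1): CG² = 3/5, CG = +√(3/5)
  (m₁,m₂)=(-1/2,0): CG² = 2/5, CG = −√(2/5)   ← matches the target
Pairs with CG² = 2/5: (-1/2,0): −√(2/5)

(-1/2,0): −√(2/5)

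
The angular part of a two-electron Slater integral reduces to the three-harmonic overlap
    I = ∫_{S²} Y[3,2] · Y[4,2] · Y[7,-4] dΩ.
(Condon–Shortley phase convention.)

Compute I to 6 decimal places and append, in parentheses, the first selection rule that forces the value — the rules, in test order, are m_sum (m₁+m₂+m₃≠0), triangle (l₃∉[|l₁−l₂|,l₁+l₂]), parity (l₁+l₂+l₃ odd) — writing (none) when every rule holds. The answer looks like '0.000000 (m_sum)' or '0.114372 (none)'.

Rules hold: Σm=0, L=14 even, 1≤7≤7.
N = 7·9·15 = 945
Δ = 0!·6!·8!/15! = 1/45045
Racah Σ t=0..0: t=0:+1/20736 = 1/20736
⇒ 3j(3 4 7; 0 0 0)² = 35/1287, sgn -1
Racah Σ t=0..0: t=0:+1/172800 = 1/172800
⇒ 3j(3 4 7; 2 2 -4)² = 2/65, sgn -1
4πI² = N·(3j₀)²·(3jₘ)² = 1470/1859
I = +1·√(0.790748/4π) = 0.25084996
No selection rule forces the value: the integral is nonzero (none).

0.250850 (none)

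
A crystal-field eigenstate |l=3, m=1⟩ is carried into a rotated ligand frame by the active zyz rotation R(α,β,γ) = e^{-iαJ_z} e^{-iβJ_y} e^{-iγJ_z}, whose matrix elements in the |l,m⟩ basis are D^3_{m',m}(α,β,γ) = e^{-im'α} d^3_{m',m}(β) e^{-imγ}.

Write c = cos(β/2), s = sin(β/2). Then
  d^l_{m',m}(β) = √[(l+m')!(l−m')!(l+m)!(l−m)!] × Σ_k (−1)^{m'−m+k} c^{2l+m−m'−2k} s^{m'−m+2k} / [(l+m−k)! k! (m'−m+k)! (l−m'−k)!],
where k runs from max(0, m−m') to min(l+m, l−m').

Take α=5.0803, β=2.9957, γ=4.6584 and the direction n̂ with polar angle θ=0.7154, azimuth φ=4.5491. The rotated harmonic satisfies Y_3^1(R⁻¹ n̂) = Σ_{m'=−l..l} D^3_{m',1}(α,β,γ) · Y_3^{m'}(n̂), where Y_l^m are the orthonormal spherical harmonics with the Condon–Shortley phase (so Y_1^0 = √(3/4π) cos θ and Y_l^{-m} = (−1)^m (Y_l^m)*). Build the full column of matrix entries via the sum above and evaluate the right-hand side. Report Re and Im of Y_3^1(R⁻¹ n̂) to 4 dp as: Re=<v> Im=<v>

Need the full column D^3_{m',1} for m'=−3..3 at α=5.0803, β=2.9957, γ=4.6584.
cos(β/2)=0.072882, sin(β/2)=0.997341
d^3_{-3,1}: single k=4 term ⇒ +0.020354;  D = -0.008171-0.018642i
d^3_{-2,1}: k∈[3..4] ⇒ +0.002429 -0.227424 = -0.224995;  D = -0.159796+0.158392i
d^3_{-1,1}: k∈[2..4] ⇒ +0.000168 -0.042044 +0.984149 = +0.942274;  D = +0.859648+0.385856i
d^3_{0,1}: k∈[1..3] ⇒ +0.000007 -0.003991 +0.249130 = +0.245146;  D = -0.013229+0.244789i
d^3_{1,1}: k∈[0..2] ⇒ +0.000000 -0.000225 +0.031533 = +0.031308;  D = -0.029778+0.009668i
d^3_{2,1}: k∈[0..1] ⇒ -0.000006 +0.002429 = +0.002422;  D = -0.001527-0.001881i
d^3_{3,1}: single k=0 term ⇒ +0.000109;  D = +0.000054-0.000094i
Y_3^{m'}(θ=0.7154,φ=4.5491) and Σ D·Y over m':
  (-0.0082-0.0186i)·(+0.0554-0.1039i)  (-0.1598+0.1584i)·(-0.3143-0.1065i)  (+0.8596+0.3859i)·(-0.0637+0.3867i)  (-0.0132+0.2448i)·(-0.0426+0.0000i)  (-0.0298+0.0097i)·(+0.0637+0.3867i)  (-0.0015-0.0019i)·(-0.3143+0.1065i)  (+0.0001-0.0001i)·(-0.0554-0.1039i)
Y_3^1(R⁻¹ n̂) = -0.143682+0.253993i

Re=-0.1437 Im=0.2540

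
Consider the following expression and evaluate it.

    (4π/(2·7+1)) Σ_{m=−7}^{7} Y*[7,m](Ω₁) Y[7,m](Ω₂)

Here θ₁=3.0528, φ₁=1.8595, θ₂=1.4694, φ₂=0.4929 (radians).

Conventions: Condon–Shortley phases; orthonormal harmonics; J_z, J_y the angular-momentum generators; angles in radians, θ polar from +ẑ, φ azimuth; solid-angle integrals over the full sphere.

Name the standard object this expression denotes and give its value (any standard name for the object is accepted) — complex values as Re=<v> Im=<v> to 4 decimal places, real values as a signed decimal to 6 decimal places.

This sum is the spherical-harmonic addition theorem: it equals the Legendre polynomial P_l(cos γ) of the angle γ between the two directions.
Term-by-term m-sum for l=7 (normalisation 4π/15 = 0.837758):
  m=-7: (+0.000000+0.000000i) × (-0.459535+0.146547i) = -0.000000-0.000000i  (running Σ = -0.000000-0.000000i)
  m=-6: (-0.000000+0.000001i) × (-0.180517-0.033631i) = +0.000000-0.000000i  (running Σ = +0.000000-0.000000i)
  m=-5: (-0.000024+0.000003i) × (+0.241590+0.194205i) = -0.000006-0.000004i  (running Σ = -0.000006-0.000004i)
  m=-4: (-0.000181-0.000409i) × (+0.081392+0.192080i) = +0.000064-0.000068i  (running Σ = +0.000058-0.000072i)
  m=-3: (+0.004600-0.003912i) × (+0.023431-0.253700i) = -0.000885-0.001259i  (running Σ = -0.000827-0.001331i)
  m=-2: (+0.047874+0.031188i) × (+0.120209-0.181493i) = +0.011415-0.004940i  (running Σ = +0.010588-0.006271i)
  m=-1: (-0.097809+0.329320i) × (-0.205357+0.110301i) = -0.016239-0.078417i  (running Σ = -0.005650-0.084687i)
  m=0: (-0.975204-0.000000i) × (-0.220109+0.000000i) = +0.214651+0.000000i  (running Σ = +0.209000-0.084687i)
  m=1: (+0.097809+0.329320i) × (+0.205357+0.110301i) = -0.016239+0.078417i  (running Σ = +0.192762-0.006271i)
  m=2: (+0.047874-0.031188i) × (+0.120209+0.181493i) = +0.011415+0.004940i  (running Σ = +0.204177-0.001331i)
  m=3: (-0.004600-0.003912i) × (-0.023431-0.253700i) = -0.000885+0.001259i  (running Σ = +0.203292-0.000072i)
  m=4: (-0.000181+0.000409i) × (+0.081392-0.192080i) = +0.000064+0.000068i  (running Σ = +0.203356-0.000004i)
  m=5: (+0.000024+0.000003i) × (-0.241590+0.194205i) = -0.000006+0.000004i  (running Σ = +0.203350-0.000000i)
  m=6: (-0.000000-0.000001i) × (-0.180517+0.033631i) = +0.000000+0.000000i  (running Σ = +0.203350-0.000000i)
  m=7: (-0.000000+0.000000i) × (+0.459535+0.146547i) = -0.000000+0.000000i  (running Σ = +0.203350+0.000000i)
Σ over m = +0.203350+0.000000i; ×(4π/15) → +0.170358+0.000000i. Real part: 0.170358

Legendre polynomial (addition theorem), +0.170358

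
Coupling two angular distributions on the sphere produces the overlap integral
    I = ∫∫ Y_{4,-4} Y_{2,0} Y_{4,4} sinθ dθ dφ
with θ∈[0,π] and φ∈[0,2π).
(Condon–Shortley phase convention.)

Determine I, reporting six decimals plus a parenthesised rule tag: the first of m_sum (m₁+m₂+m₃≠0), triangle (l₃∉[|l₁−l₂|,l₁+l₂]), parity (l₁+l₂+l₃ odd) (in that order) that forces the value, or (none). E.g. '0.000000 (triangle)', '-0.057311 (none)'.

m-sum 0 ✓  L=10 even ✓  2≤4≤6 ✓
Π(2lᵢ+1) = 9×5×9 = 405
triangle coeff Δ(4,2,4) = 1/13860
Σ_t [0,2]: t=0:+1/192 t=1:−1/36 t=2:+1/192 = -5/288
(3j)²=20/693 [(4 2 4; 0 0 0)], sign=-1
Σ_t [2,2]: t=2:+1/2880 = 1/2880
(3j)²=28/495 [(4 2 4; -4 0 4)], sign=+1
⇒ 4πI² = 80/121
I = (-1)√(80/121/(4π)) = -0.22937568
No selection rule forces the value: the integral is nonzero (none).

-0.229376 (none)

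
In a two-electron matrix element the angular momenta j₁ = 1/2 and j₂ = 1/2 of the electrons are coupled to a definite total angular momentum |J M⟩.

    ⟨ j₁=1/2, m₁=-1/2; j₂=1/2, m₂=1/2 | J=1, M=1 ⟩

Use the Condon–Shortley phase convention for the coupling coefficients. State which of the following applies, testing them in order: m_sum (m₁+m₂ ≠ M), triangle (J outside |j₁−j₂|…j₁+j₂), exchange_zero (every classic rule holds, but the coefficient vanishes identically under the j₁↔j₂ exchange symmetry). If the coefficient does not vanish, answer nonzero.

m-sum: m₁+m₂ = -1/2+1/2 = 0, M = 1  ✗ ⇒ coefficient is 0

m_sum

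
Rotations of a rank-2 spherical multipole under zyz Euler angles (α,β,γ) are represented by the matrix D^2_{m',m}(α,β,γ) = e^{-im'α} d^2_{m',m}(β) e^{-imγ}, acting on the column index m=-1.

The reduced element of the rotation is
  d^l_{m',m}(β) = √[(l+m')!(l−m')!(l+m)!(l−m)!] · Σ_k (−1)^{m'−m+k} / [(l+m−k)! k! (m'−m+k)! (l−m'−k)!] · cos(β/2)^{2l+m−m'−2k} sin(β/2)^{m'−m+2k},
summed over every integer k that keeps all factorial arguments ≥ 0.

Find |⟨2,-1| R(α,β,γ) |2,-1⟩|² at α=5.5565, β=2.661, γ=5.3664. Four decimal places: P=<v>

Split into d^2_{-1,-1}(β=2.6610) × two z-phases.
Half-angle: c=0.237990, s=0.971267. N=√(1·6·1·6)=6.000000
Admissible k: 0..1 (factorial args all ≥0)
  k=0: (−1)^0·6.0000/(6)·0.2380^4·0.9713^0 = +0.003208
  k=1: (−1)^1·6.0000/(2)·0.2380^2·0.9713^2 = -0.160294
d^2_{-1,-1}(2.6610) = +0.003208 -0.160294 = -0.157086
|D^2_{-1,-1}|² = |d^2_{-1,-1}(β)|² = (-0.157086)² = 0.024676 (the z-rotation phases have unit modulus)

P=0.0247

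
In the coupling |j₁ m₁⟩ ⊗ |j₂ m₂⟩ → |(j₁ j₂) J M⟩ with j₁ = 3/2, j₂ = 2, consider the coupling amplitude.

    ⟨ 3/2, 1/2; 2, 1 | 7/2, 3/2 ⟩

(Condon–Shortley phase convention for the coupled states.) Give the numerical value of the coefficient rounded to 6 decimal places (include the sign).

+0.755929  (= +√(4/7))

j₁+j₂−J=0  J+j₁−j₂=3  J−j₁+j₂=4  j₁+j₂+J+1=8
(j₁±m₁, j₂±m₂, J±M) = (2,1,3,1,5,2)
P² = 576/7
sum k=0..0:
  [0] +1/12 = 1/12
S = 1/12
C² = P²·S² = 4/7 ; C = +0.755929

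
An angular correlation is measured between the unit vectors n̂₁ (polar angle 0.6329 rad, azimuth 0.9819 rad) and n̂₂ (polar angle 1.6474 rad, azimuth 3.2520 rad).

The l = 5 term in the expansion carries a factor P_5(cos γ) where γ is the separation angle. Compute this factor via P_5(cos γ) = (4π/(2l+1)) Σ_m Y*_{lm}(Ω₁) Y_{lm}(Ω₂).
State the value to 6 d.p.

Addition theorem: P_5(cos γ) = (4π/11) Σ_m Y*_{lm}(Ω₁) Y_{lm}(Ω₂), m = −5…5:
  [-5]  conj(Y_{5,-5})(Ω₁) = (0.006580, -0.032951) ; Y_{5,-5}(Ω₂) = (-0.389428, 0.239853) ; Δ = (0.005341, 0.014410)
  [-4]  conj(Y_{5,-4})(Ω₁) = (-0.102363, -0.102488) ; Y_{5,-4}(Ω₂) = (-0.100360, 0.047447) ; Δ = (0.015136, 0.005429)
  [-3]  conj(Y_{5,-3})(Ω₁) = (-0.340651, 0.067598) ; Y_{5,-3}(Ω₂) = (0.307178, -0.105636) ; Δ = (-0.097500, 0.056750)
  [-2]  conj(Y_{5,-2})(Ω₁) = (-0.174015, 0.419747) ; Y_{5,-2}(Ω₂) = (0.123598, -0.027745) ; Δ = (-0.009862, 0.056708)
  [-1]  conj(Y_{5,-1})(Ω₁) = (0.081489, 0.121996) ; Y_{5,-1}(Ω₂) = (-0.291602, 0.032326) ; Δ = (-0.027706, -0.032940)
  [+0]  conj(Y_{5,0})(Ω₁) = (-0.365953, -0.000000) ; Y_{5,0}(Ω₂) = (-0.130601, 0.000000) ; Δ = (0.047794, 0.000000)
  [+1]  conj(Y_{5,1})(Ω₁) = (-0.081489, 0.121996) ; Y_{5,1}(Ω₂) = (0.291602, 0.032326) ; Δ = (-0.027706, 0.032940)
  [+2]  conj(Y_{5,2})(Ω₁) = (-0.174015, -0.419747) ; Y_{5,2}(Ω₂) = (0.123598, 0.027745) ; Δ = (-0.009862, -0.056708)
  [+3]  conj(Y_{5,3})(Ω₁) = (0.340651, 0.067598) ; Y_{5,3}(Ω₂) = (-0.307178, -0.105636) ; Δ = (-0.097500, -0.056750)
  [+4]  conj(Y_{5,4})(Ω₁) = (-0.102363, 0.102488) ; Y_{5,4}(Ω₂) = (-0.100360, -0.047447) ; Δ = (0.015136, -0.005429)
  [+5]  conj(Y_{5,5})(Ω₁) = (-0.006580, -0.032951) ; Y_{5,5}(Ω₂) = (0.389428, 0.239853) ; Δ = (0.005341, -0.014410)
Accumulated sum (-0.181388, 0.000000); after 4π/(2l+1) scaling, (-0.207218, 0.000000) ⇒ P_5 = -0.207218

-0.207218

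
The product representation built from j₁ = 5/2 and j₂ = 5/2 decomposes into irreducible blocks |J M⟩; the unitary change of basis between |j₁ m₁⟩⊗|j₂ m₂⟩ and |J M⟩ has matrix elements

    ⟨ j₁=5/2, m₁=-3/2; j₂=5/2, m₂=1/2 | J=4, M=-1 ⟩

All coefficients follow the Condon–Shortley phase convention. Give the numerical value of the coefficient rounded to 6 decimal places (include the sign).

triangle: 1!×4!×4!/10! = 576/3628800
(j±m)!: 1!×4!×3!×2!×3!×5! = 207360
prefactor² = (2J+1)×Δ×N² = 10368/35
  k=0: +1/(0!×1!×4!×3!×0!×1!) = 1/144
  k=1: −1/(1!×0!×3!×2!×1!×2!) = -1/24
Σ = -5/144  ⇒  CG² = 10368/35×(-5/144)² = 5/14
CG = −√(5/14) = -0.597614

-0.597614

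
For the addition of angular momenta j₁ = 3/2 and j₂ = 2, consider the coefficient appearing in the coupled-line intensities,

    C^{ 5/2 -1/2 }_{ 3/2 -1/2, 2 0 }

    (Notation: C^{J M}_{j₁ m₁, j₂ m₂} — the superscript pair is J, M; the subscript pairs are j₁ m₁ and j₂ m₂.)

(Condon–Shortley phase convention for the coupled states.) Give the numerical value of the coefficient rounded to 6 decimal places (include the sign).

-0.292770

triangle: 1!·2!·3!/7! = 12/5040
(j±m)!: 1!·2!·2!·2!·2!·3! = 96
prefactor² = (2J+1)·Δ·N² = 48/35
  k=0: +1/(0!·1!·2!·2!·0!·1!) = 1/4
  k=1: −1/(1!·0!·1!·1!·1!·2!) = -1/2
Σ = -1/4  ⇒  CG² = 48/35·(-1/4)² = 3/35
CG = −√(3/35) = -0.292770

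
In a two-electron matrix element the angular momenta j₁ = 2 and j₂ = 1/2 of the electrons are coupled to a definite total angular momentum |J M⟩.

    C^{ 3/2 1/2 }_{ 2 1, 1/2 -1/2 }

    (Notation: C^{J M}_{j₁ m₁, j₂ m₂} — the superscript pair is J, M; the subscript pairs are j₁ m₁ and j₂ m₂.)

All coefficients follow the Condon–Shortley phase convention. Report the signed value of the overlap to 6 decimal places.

+0.774597  (= +√(3/5))

√[4·1!3!0!/5! · 3!1!0!1!2!1!] = √(12/5)
  +(−1)^0/∏(0,1,1,0,2,0)! = 1/2  (running 1/2)
⟨..|..⟩ = √(12/5)·(1/2) = +0.774597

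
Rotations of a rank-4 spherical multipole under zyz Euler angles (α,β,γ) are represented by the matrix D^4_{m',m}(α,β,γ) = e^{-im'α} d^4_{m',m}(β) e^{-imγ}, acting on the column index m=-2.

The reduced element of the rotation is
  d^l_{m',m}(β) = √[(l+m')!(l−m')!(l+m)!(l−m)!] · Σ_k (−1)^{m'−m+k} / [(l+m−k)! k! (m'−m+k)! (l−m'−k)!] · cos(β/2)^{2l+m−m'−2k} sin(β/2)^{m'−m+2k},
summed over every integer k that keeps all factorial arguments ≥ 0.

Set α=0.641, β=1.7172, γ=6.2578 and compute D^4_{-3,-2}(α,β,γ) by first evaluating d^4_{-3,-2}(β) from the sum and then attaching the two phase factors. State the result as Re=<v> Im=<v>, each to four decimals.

D^4_{-3,-2}(0.6410,1.7172,6.2578) = e^{-i·-3·0.6410}·d^4_{-3,-2}(1.7172)·e^{-i·-2·6.2578}. Compute d first:
Half-angle: c=0.653498, s=0.756928. N=√(1·5040·2·720)=2693.993318
The bounds max(0,m−m')=1 and min(l+m,l−m')=2 give 2 terms
  k=1: (−1)^0·2693.9933/(720)·0.6535^7·0.7569^1 = +0.144154
  k=2: (−1)^1·2693.9933/(240)·0.6535^5·0.7569^3 = -0.580190
d^4_{-3,-2}(1.7172) = +0.144154 -0.580190 = -0.436036
Attach z-rotation phases: D = e^{-i(-3)(0.6410)}·(-0.436036)·e^{-i(-2)(6.2578)} = +0.129454-0.416376i

Re=0.1295 Im=-0.4164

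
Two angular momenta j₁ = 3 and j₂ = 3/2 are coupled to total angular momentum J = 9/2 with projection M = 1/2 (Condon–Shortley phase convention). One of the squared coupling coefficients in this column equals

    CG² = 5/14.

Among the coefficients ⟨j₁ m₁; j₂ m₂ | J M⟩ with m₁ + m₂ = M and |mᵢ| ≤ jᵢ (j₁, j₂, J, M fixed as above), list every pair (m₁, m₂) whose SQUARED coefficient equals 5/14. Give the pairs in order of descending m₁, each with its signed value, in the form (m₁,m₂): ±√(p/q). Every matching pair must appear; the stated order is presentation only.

(1,-1/2): +√(5/14)

Admissible pairs with m₁+m₂ = M = 1/2: (-1,3/2), (0,1/2), (1,-1/2), (2,-3/2)
  (m₁,m₂)=(2,-3/2): CG² = 1/21, CG = +√(1/21)
  (m₁,m₂)=(1,-1/2): CG² = 5/14, CG = +√(5/14)   ← matches the target
  (m₁,m₂)=(0,1/2): CG² = 10/21, CG = +√(10/21)
  (m₁,m₂)=(-1,3/2): CG² = 5/42, CG = +√(5/42)
Pairs with CG² = 5/14: (1,-1/2): +√(5/14)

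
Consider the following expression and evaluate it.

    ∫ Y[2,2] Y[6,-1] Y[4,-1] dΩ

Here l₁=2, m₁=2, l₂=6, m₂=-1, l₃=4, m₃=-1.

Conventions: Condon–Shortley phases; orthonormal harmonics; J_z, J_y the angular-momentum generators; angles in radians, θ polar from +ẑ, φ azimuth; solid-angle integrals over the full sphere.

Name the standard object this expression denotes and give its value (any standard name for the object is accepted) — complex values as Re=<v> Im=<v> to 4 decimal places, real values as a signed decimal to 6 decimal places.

Gaunt coefficient, -0.094091

This is a Gaunt coefficient — the integral of a triple product of spherical harmonics over the sphere.
Rules hold: Σm=0, L=12 even, 4≤4≤8.
N = 5·13·9 = 585
Δ = 4!·0!·8!/13! = 1/6435
Racah Σ t=2..2: t=2:+1/2304 = 1/2304
⇒ 3j(2 6 4; 0 0 0)² = 5/143, sgn +1
Racah Σ t=0..0: t=0:+1/17280 = 1/17280
⇒ 3j(2 6 4; 2 -1 -1)² = 7/1287, sgn -1
4πI² = N·(3j₀)²·(3jₘ)² = 175/1573
I = -1·√(0.111252/4π) = -0.09409136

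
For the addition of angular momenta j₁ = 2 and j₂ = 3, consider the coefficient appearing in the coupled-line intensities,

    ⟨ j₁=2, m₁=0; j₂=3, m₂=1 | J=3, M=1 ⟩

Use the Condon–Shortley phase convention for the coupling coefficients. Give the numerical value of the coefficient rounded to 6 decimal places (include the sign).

√[7·2!2!4!/9! · 2!2!4!2!4!2!] = √(256/15)
  +(−1)^0/∏(0,2,2,4,0,0)! = 1/96  (running 1/96)
  +(−1)^1/∏(1,1,1,3,1,1)! = -1/6  (running -5/32)
  +(−1)^2/∏(2,0,0,2,2,2)! = 1/16  (running -3/32)
⟨..|..⟩ = √(256/15)·(-3/32) = -0.387298

-0.387298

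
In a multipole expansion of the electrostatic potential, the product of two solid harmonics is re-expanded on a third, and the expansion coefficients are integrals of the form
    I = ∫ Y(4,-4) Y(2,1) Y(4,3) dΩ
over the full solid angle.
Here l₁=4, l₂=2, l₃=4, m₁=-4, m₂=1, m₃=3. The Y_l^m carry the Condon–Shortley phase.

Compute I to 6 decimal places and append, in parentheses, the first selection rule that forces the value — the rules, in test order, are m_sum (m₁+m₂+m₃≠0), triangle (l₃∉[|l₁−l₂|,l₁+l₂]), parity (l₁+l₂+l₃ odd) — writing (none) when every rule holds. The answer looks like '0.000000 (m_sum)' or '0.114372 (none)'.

0.198645 (none)

Rules hold: Σm=0, L=10 even, 2≤4≤6.
N = 9·5·9 = 405
Δ = 2!·6!·2!/11! = 1/13860
Racah Σ t=0..2: t=0:+1/192 t=1:−1/36 t=2:+1/192 = -5/288
⇒ 3j(4 2 4; 0 0 0)² = 20/693, sgn -1
Racah Σ t=2..2: t=2:+1/1440 = 1/1440
⇒ 3j(4 2 4; -4 1 3)² = 7/165, sgn -1
4πI² = N·(3j₀)²·(3jₘ)² = 60/121
I = +1·√(0.495868/4π) = 0.19864517
No selection rule forces the value: the integral is nonzero (none).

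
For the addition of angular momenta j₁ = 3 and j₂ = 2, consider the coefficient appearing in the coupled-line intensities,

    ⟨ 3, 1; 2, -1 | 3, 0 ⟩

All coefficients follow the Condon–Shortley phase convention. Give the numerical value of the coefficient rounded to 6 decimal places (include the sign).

+0.182574

triangle: 2!×4!×2!/9! = 96/362880
(j±m)!: 4!×2!×1!×3!×3!×3! = 10368
prefactor² = (2J+1)×Δ×N² = 96/5
  k=0: +1/(0!×2!×2!×1!×2!×1!) = 1/8
  k=1: −1/(1!×1!×1!×0!×3!×2!) = -1/12
Σ = 1/24  ⇒  CG² = 96/5×(1/24)² = 1/30
CG = +√(1/30) = +0.182574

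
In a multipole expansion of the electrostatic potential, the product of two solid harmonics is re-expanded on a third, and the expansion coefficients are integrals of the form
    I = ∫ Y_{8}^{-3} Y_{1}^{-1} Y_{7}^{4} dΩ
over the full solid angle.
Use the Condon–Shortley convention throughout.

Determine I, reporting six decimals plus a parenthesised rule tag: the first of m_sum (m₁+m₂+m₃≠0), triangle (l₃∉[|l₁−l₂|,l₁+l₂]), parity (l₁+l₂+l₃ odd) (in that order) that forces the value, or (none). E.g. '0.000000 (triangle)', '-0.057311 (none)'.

m-sum 0 ✓  L=16 even ✓  7≤7≤9 ✓
Π(2lᵢ+1) = 17×3×15 = 765
triangle coeff Δ(8,1,7) = 1/2040
Σ_t [1,1]: t=1:−1/25401600 = -1/25401600
(3j)²=8/255 [(8 1 7; 0 0 0)], sign=+1
Σ_t [0,0]: t=0:+1/479001600 = 1/479001600
(3j)²=1/204 [(8 1 7; -3 -1 4)], sign=-1
⇒ 4πI² = 2/17
I = (-1)√(2/17/(4π)) = -0.09675772
No selection rule forces the value: the integral is nonzero (none).

-0.096758 (none)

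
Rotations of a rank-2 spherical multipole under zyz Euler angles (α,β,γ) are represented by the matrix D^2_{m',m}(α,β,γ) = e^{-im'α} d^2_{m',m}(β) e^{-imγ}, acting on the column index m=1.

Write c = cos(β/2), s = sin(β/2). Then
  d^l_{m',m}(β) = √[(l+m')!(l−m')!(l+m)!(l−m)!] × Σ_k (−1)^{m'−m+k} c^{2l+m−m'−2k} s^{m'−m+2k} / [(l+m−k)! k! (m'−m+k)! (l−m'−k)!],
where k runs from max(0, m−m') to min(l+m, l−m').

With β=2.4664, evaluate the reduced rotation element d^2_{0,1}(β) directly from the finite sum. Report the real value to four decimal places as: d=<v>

d^2_{0,1}(β=2.4664) via the finite sum:
Half-angle: c=0.331220, s=0.943554. N=√(2·2·6·1)=4.898979
k∈{1,2} keeps every argument non-negative
  k=1: (−1)^0·4.8990/(2)·0.3312^3·0.9436^1 = +0.083983
  k=2: (−1)^1·4.8990/(2)·0.3312^1·0.9436^3 = -0.681541
d^2_{0,1}(2.4664) = +0.083983 -0.681541 = -0.597558

d=-0.5976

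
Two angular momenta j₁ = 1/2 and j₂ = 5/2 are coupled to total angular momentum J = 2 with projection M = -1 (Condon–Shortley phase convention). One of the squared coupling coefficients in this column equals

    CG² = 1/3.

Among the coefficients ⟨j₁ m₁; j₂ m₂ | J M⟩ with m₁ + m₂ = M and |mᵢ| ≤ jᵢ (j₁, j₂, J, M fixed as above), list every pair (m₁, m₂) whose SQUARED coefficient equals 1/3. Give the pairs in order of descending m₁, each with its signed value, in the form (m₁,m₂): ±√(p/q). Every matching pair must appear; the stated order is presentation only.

Admissible pairs with m₁+m₂ = M = -1: (-1/2,-1/2), (1/2,-3/2)
  (m₁,m₂)=(1/2,-3/2): CG² = 2/3, CG = +√(2/3)
  (m₁,m₂)=(-1/2,-1/2): CG² = 1/3, CG = −√(1/3)   ← matches the target
Pairs with CG² = 1/3: (-1/2,-1/2): −√(1/3)

(-1/2,-1/2): −√(1/3)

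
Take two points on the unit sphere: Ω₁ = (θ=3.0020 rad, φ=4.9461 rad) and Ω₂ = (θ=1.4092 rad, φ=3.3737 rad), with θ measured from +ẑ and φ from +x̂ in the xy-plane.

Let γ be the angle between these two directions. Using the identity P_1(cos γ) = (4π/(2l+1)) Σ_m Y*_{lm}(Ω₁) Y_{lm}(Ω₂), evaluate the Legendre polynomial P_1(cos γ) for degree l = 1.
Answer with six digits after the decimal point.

Addition theorem: P_1(cos γ) = (4π/3) Σ_m Y*_{lm}(Ω₁) Y_{lm}(Ω₂), m = −1…1:
  term(m=-1) = -0.00003 + 0.01639j   from Y*(Ω₁)=0.01113 - 0.04677j, Y(Ω₂)=-0.33185 + 0.07844j
  term(m=+0) = -0.03804 + 0.00000j   from Y*(Ω₁)=-0.48385 + 0.00000j, Y(Ω₂)=0.07861 + 0.00000j
  term(m=+1) = -0.00003 - 0.01639j   from Y*(Ω₁)=-0.01113 - 0.04677j, Y(Ω₂)=0.33185 + 0.07844j
Total Σ_m = -0.03809 + 0.00000j. Multiply by 4.188790: -0.15955 + 0.00000j. P_1(cos γ) = -0.159549

-0.159549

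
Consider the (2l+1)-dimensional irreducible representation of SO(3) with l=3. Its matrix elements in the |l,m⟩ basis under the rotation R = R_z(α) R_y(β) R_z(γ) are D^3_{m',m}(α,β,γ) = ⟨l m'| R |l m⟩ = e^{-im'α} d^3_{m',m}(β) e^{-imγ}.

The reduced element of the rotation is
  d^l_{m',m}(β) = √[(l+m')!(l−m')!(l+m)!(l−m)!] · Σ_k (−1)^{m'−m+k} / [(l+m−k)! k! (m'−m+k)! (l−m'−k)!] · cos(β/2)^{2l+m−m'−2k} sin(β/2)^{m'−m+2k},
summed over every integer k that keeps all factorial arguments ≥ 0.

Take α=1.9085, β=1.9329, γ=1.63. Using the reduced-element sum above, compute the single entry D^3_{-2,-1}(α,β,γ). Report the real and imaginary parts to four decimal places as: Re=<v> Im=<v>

D^3_{-2,-1}(1.9085,1.9329,1.6300) = e^{-i·-2·1.9085}·d^3_{-2,-1}(1.9329)·e^{-i·-1·1.6300}. Compute d first:
With c≡cos(β/2)=0.568224 and s≡sin(β/2)=0.822874, N=[1·120·2·24]^{1/2}=75.894664
Admissible k: 1..2 (factorial args all ≥0)
  k=1: (−1)^0·75.8947/(24)·0.5682^5·0.8229^1 = +0.154146
  k=2: (−1)^1·75.8947/(12)·0.5682^3·0.8229^3 = -0.646530
d^3_{-2,-1}(1.9329) = +0.154146 -0.646530 = -0.492384
Phases: e^{-i·(-2)·1.9085}=-0.780452-0.625215i, e^{-i·(-1)·1.6300}=-0.059169+0.998248i ⇒ D=-0.330045+0.365394i

Re=-0.3300 Im=0.3654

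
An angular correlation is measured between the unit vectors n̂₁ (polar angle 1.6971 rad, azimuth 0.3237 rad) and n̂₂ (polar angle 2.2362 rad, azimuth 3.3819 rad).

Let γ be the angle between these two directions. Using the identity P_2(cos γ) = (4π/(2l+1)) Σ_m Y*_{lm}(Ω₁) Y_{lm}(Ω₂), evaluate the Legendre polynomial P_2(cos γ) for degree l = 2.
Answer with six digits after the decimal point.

Addition theorem: P_2(cos γ) = (4π/5) Σ_m Y*_{lm}(Ω₁) Y_{lm}(Ω₂), m = −2…2:
  m=-2: Y*=0.30322 + 0.22927j  Y=0.21196 - 0.11052j  product 0.08961 + 0.01509j
  m=-1: Y*=-0.09153 - 0.03071j  Y=0.36442 - 0.08930j  product -0.03610 - 0.00302j
  m=+0: Y*=-0.30038 + 0.00000j  Y=0.04525 + 0.00000j  product -0.01359 + 0.00000j
  m=+1: Y*=0.09153 - 0.03071j  Y=-0.36442 - 0.08930j  product -0.03610 + 0.00302j
  m=+2: Y*=0.30322 - 0.22927j  Y=0.21196 + 0.11052j  product 0.08961 - 0.01509j
Total Σ_m = 0.09344 + 0.00000j. Multiply by 2.513274: 0.23483 + 0.00000j. P_2(cos γ) = 0.234831

0.234831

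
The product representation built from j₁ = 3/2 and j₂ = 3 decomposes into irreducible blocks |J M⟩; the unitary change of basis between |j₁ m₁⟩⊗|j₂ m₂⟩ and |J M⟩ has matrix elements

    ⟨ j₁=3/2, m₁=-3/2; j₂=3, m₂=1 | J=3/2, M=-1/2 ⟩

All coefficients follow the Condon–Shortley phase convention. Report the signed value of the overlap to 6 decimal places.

j₁+j₂−J=3  J+j₁−j₂=0  J−j₁+j₂=3  j₁+j₂+J+1=7
(j₁±m₁, j₂±m₂, J±M) = (0,3,4,2,1,2)
P² = 576/35
sum k=3..3:
  [3] −1/12 = -1/12
S = -1/12
C² = P²·S² = 4/35 ; C = -0.338062

−√(4/35) ≈ -0.338062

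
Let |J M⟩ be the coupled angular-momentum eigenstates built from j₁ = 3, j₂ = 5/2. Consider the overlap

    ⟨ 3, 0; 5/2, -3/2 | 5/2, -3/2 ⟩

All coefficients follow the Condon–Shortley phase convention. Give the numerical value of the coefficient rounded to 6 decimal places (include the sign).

j₁+j₂−J=3  J+j₁−j₂=3  J−j₁+j₂=2  j₁+j₂+J+1=9
(j₁±m₁, j₂±m₂, J±M) = (3,3,1,4,1,4)
P² = 864/35
sum k=0..1:
  [0] +1/36 = 1/36
  [1] −1/8 = -1/8
S = -7/72
C² = P²·S² = 7/30 ; C = -0.483046

−√(7/30) = -0.483046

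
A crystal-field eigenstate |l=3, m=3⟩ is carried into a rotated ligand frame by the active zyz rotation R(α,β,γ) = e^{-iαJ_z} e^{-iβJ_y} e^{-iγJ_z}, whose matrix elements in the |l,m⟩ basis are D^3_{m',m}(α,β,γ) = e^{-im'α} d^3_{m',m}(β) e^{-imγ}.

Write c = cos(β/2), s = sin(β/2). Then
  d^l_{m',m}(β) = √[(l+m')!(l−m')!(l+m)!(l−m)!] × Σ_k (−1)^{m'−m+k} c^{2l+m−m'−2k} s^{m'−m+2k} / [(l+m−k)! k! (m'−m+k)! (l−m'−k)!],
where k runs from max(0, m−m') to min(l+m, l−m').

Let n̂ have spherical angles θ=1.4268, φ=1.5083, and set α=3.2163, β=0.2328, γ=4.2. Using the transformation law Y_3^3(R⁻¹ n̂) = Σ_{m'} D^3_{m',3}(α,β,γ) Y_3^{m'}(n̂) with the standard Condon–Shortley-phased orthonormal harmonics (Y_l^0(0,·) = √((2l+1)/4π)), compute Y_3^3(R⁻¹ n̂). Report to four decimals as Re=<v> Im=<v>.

Re=-0.2084 Im=-0.3530

Need the full column D^3_{m',3} for m'=−3..3 at α=3.2163, β=0.2328, γ=4.2000.
cos(β/2)=0.993233, sin(β/2)=0.116137
d^3_{-3,3}: single k=6 term ⇒ +0.000002;  D = -0.000002-0.000000i
d^3_{-2,3}: single k=5 term ⇒ +0.000051;  D = +0.000051+0.000006i
d^3_{-1,3}: single k=4 term ⇒ +0.000695;  D = -0.000694-0.000029i
d^3_{0,3}: single k=3 term ⇒ +0.006864;  D = +0.006860-0.000231i
d^3_{1,3}: single k=2 term ⇒ +0.050839;  D = -0.050541+0.005497i
d^3_{2,3}: single k=1 term ⇒ +0.274982;  D = +0.270388-0.050053i
d^3_{3,3}: single k=0 term ⇒ +0.960080;  D = -0.928364+0.244731i
Y_3^{m'}(θ=1.4268,φ=1.5083) and Σ D·Y over m':
  (-0.0000-0.0000i)·(-0.0754+0.3973i)  (+0.0001+0.0000i)·(-0.1425-0.0179i)  (-0.0007-0.0000i)·(-0.0179+0.2863i)  (+0.0069-0.0002i)·(-0.1551+0.0000i)  (-0.0505+0.0055i)·(+0.0179+0.2863i)  (+0.2704-0.0501i)·(-0.1425+0.0179i)  (-0.9284+0.2447i)·(+0.0754+0.3973i)
Y_3^3(R⁻¹ n̂) = -0.208381-0.352971i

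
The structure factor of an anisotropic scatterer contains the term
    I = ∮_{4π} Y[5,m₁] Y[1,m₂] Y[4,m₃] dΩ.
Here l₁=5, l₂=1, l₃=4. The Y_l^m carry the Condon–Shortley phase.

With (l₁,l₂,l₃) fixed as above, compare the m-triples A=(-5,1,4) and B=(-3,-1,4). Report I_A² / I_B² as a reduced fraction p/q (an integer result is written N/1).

l's match ⇒ only the (l;m) 3-j factors differ between A and B.
A: triangle coeff Δ(5,1,4) = 1/495; Σ_t [2,2]: t=2:+1/80640 = 1/80640; (3j)²=1/11 [(5 1 4; -5 1 4)], sign=+1
B: triangle coeff Δ(5,1,4) = 1/495; Σ_t [0,0]: t=0:+1/80640 = 1/80640; (3j)²=1/495 [(5 1 4; -3 -1 4)], sign=+1
I_A²/I_B² = (1/11)/(1/495) = 45/1

45/1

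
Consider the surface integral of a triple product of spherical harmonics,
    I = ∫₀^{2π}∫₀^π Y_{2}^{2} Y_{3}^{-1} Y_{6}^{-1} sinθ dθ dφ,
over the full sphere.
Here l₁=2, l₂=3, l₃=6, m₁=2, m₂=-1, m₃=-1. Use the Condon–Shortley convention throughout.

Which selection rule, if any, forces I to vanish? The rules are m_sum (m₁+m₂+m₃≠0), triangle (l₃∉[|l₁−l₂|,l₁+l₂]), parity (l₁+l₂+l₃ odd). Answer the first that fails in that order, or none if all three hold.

m₁+m₂+m₃ = 2 − 1 − 1 = 0  ✓
triangle: need |l₁−l₂| ≤ l₃ ≤ l₁+l₂ = [1,5]; l₃=6 is outside  ✗
parity: l₁+l₂+l₃ = 11 is odd

triangle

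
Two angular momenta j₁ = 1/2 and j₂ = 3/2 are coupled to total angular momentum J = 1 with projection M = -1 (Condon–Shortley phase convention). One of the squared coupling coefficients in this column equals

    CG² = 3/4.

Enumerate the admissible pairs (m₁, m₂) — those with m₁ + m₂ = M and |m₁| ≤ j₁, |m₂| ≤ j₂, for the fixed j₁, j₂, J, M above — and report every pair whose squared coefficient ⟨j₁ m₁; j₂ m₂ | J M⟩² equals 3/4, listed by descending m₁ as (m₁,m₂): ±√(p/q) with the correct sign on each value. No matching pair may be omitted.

(1/2,-3/2): +√(3/4)

Admissible pairs with m₁+m₂ = M = -1: (-1/2,-1/2), (1/2,-3/2)
  (m₁,m₂)=(1/2,-3/2): CG² = 3/4, CG = +√(3/4)   ← matches the target
  (m₁,m₂)=(-1/2,-1/2): CG² = 1/4, CG = −√(1/4)
Pairs with CG² = 3/4: (1/2,-3/2): +√(3/4)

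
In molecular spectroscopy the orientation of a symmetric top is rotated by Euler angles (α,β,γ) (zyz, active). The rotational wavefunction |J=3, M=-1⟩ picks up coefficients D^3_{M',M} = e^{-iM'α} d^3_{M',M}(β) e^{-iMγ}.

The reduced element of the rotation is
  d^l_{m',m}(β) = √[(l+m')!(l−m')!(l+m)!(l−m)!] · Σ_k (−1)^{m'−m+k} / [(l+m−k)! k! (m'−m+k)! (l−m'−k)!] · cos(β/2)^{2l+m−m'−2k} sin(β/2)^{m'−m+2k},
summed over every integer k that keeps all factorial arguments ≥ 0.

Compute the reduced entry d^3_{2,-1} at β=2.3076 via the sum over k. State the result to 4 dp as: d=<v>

d^3_{2,-1}(β=2.3076) via the finite sum:
With c≡cos(β/2)=0.405016 and s≡sin(β/2)=0.914310, N=[120·1·2·24]^{1/2}=75.894664
k: max(0,(-1)−(2))=0 … min(3+(-1),3−(2))=1
  k=0: (−1)^3·75.8947/(12)·0.4050^3·0.9143^3 = -0.321164
  k=1: (−1)^4·75.8947/(24)·0.4050^1·0.9143^5 = +0.818349
d^3_{2,-1}(2.3076) = -0.321164 +0.818349 = +0.497185

d=0.4972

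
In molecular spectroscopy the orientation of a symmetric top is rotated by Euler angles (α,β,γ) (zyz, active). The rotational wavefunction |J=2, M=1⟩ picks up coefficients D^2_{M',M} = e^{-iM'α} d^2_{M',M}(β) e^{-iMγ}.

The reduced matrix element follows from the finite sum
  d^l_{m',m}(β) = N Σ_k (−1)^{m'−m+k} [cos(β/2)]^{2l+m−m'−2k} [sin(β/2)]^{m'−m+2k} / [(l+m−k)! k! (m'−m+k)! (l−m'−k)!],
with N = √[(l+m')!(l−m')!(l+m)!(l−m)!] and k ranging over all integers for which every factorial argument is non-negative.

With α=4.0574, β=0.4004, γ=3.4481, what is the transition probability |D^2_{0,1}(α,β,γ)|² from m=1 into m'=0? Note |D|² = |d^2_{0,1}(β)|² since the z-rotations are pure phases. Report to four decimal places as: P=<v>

P=0.1933

First d^2_{0,1}(β=0.4004), then the phase factors e^{-i(0)α} and e^{-i(1)γ}:
Half-angle: c=0.980027, s=0.198865. N=√(2·2·6·1)=4.898979
k∈{1,2} keeps every argument non-negative
  k=1: (−1)^0·4.8990/(2)·0.9800^3·0.1989^1 = +0.458510
  k=2: (−1)^1·4.8990/(2)·0.9800^1·0.1989^3 = -0.018880
d^2_{0,1}(0.4004) = +0.458510 -0.018880 = +0.439630
|D^2_{0,1}|² = |d^2_{0,1}(β)|² = (+0.439630)² = 0.193275 (the z-rotation phases have unit modulus)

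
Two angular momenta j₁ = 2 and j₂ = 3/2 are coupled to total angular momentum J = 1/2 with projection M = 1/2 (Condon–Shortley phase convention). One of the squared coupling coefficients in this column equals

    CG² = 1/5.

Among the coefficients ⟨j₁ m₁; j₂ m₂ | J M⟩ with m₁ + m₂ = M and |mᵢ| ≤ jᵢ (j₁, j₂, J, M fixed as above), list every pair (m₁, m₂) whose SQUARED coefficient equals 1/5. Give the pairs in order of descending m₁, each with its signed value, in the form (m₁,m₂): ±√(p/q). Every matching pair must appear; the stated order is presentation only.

Admissible pairs with m₁+m₂ = M = 1/2: (-1,3/2), (0,1/2), (1,-1/2), (2,-3/2)
  (m₁,m₂)=(2,-3/2): CG² = 2/5, CG = +√(2/5)
  (m₁,m₂)=(1,-1/2): CG² = 3/10, CG = −√(3/10)
  (m₁,m₂)=(0,1/2): CG² = 1/5, CG = +√(1/5)   ← matches the target
  (m₁,m₂)=(-1,3/2): CG² = 1/10, CG = −√(1/10)
Pairs with CG² = 1/5: (0,1/2): +√(1/5)

(0,1/2): +√(1/5)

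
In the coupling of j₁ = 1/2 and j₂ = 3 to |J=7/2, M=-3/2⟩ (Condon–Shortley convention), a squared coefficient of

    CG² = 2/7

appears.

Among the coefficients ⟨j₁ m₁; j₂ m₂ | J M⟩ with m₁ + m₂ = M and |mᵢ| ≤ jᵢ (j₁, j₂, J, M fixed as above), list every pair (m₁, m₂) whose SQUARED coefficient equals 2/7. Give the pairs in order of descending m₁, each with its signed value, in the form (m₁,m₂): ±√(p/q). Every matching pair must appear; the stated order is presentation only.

(1/2,-2): +√(2/7)

Admissible pairs with m₁+m₂ = M = -3/2: (-1/2,-1), (1/2,-2)
  (m₁,m₂)=(1/2,-2): CG² = 2/7, CG = +√(2/7)   ← matches the target
  (m₁,m₂)=(-1/2,-1): CG² = 5/7, CG = +√(5/7)
Pairs with CG² = 2/7: (1/2,-2): +√(2/7)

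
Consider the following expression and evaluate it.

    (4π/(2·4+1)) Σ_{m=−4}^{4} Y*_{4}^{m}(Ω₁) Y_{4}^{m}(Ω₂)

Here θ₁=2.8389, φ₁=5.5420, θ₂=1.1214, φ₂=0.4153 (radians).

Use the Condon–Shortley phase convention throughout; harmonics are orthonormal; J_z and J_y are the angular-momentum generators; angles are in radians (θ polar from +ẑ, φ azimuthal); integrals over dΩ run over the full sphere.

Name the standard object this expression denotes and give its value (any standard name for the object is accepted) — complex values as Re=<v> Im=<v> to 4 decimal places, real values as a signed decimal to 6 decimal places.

This sum is the spherical-harmonic addition theorem: it equals the Legendre polynomial P_l(cos γ) of the angle γ between the two directions.
Addition theorem: P_4(cos γ) = (4π/9) Σ_m Y*_{lm}(Ω₁) Y_{lm}(Ω₂), m = −4…4:
  m=-4: Y*=(-0.003440, -0.000615)  Y=(-0.026295, -0.290073)  product (-0.000088, 0.001014)
  m=-3: Y*=(0.019222, 0.025141)  Y=(0.126833, -0.376547)  product (0.011905, -0.004049)
  m=-2: Y*=(0.014118, -0.159238)  Y=(0.058765, -0.064333)  product (-0.009415, -0.010266)
  m=-1: Y*=(-0.335431, 0.307009)  Y=(-0.284376, 0.125395)  product (0.056891, -0.129367)
  m=+0: Y*=(0.499521, -0.000000)  Y=(-0.149698, 0.000000)  product (-0.074777, 0.000000)
  m=+1: Y*=(0.335431, 0.307009)  Y=(0.284376, 0.125395)  product (0.056891, 0.129367)
  m=+2: Y*=(0.014118, 0.159238)  Y=(0.058765, 0.064333)  product (-0.009415, 0.010266)
  m=+3: Y*=(-0.019222, 0.025141)  Y=(-0.126833, -0.376547)  product (0.011905, 0.004049)
  m=+4: Y*=(-0.003440, 0.000615)  Y=(-0.026295, 0.290073)  product (-0.000088, -0.001014)
Total Σ_m = (0.043810, -0.000000). Multiply by 1.396263: (0.061170, -0.000000). P_4(cos γ) = 0.061170

Legendre polynomial (addition theorem), +0.061170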